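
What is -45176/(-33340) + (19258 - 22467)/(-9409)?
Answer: 133012261/78424015 ≈ 1.6961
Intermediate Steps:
-45176/(-33340) + (19258 - 22467)/(-9409) = -45176*(-1/33340) - 3209*(-1/9409) = 11294/8335 + 3209/9409 = 133012261/78424015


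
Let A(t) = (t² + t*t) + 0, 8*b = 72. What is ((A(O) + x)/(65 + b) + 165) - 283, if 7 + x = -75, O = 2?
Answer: -119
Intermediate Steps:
x = -82 (x = -7 - 75 = -82)
b = 9 (b = (⅛)*72 = 9)
A(t) = 2*t² (A(t) = (t² + t²) + 0 = 2*t² + 0 = 2*t²)
((A(O) + x)/(65 + b) + 165) - 283 = ((2*2² - 82)/(65 + 9) + 165) - 283 = ((2*4 - 82)/74 + 165) - 283 = ((8 - 82)*(1/74) + 165) - 283 = (-74*1/74 + 165) - 283 = (-1 + 165) - 283 = 164 - 283 = -119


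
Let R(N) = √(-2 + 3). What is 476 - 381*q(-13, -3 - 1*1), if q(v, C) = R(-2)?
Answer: 95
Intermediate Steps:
R(N) = 1 (R(N) = √1 = 1)
q(v, C) = 1
476 - 381*q(-13, -3 - 1*1) = 476 - 381*1 = 476 - 381 = 95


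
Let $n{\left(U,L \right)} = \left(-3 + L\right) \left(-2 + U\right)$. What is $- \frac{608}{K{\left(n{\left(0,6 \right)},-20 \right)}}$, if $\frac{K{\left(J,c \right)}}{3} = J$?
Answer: $\frac{304}{9} \approx 33.778$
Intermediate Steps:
$K{\left(J,c \right)} = 3 J$
$- \frac{608}{K{\left(n{\left(0,6 \right)},-20 \right)}} = - \frac{608}{3 \left(6 - 0 - 12 + 6 \cdot 0\right)} = - \frac{608}{3 \left(6 + 0 - 12 + 0\right)} = - \frac{608}{3 \left(-6\right)} = - \frac{608}{-18} = \left(-608\right) \left(- \frac{1}{18}\right) = \frac{304}{9}$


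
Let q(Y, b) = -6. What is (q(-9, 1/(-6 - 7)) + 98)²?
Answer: 8464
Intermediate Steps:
(q(-9, 1/(-6 - 7)) + 98)² = (-6 + 98)² = 92² = 8464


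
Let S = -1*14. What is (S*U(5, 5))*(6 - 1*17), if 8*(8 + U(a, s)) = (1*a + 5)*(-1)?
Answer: -2849/2 ≈ -1424.5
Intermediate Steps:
S = -14
U(a, s) = -69/8 - a/8 (U(a, s) = -8 + ((1*a + 5)*(-1))/8 = -8 + ((a + 5)*(-1))/8 = -8 + ((5 + a)*(-1))/8 = -8 + (-5 - a)/8 = -8 + (-5/8 - a/8) = -69/8 - a/8)
(S*U(5, 5))*(6 - 1*17) = (-14*(-69/8 - ⅛*5))*(6 - 1*17) = (-14*(-69/8 - 5/8))*(6 - 17) = -14*(-37/4)*(-11) = (259/2)*(-11) = -2849/2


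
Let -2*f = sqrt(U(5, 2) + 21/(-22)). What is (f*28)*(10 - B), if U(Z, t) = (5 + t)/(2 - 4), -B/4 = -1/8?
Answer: -931*I*sqrt(11)/11 ≈ -280.71*I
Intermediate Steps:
B = 1/2 (B = -(-4)/8 = -4*(-1/8) = 1/2 ≈ 0.50000)
U(Z, t) = -5/2 - t/2 (U(Z, t) = (5 + t)/(-2) = (5 + t)*(-1/2) = -5/2 - t/2)
f = -7*I*sqrt(11)/22 (f = -sqrt((-5/2 - 1/2*2) + 21/(-22))/2 = -sqrt((-5/2 - 1) + 21*(-1/22))/2 = -sqrt(-7/2 - 21/22)/2 = -7*I*sqrt(11)/22 ≈ -1.0553*I)
(f*28)*(10 - B) = (-7*I*sqrt(11)/22*28)*(10 - 1*1/2) = (-98*I*sqrt(11)/11)*(10 - 1/2) = -98*I*sqrt(11)/11*(19/2) = -931*I*sqrt(11)/11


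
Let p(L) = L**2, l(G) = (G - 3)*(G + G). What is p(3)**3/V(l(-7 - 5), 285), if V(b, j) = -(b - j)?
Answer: -243/25 ≈ -9.7200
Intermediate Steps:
l(G) = 2*G*(-3 + G) (l(G) = (-3 + G)*(2*G) = 2*G*(-3 + G))
V(b, j) = j - b
p(3)**3/V(l(-7 - 5), 285) = (3**2)**3/(285 - 2*(-7 - 5)*(-3 + (-7 - 5))) = 9**3/(285 - 2*(-12)*(-3 - 12)) = 729/(285 - 2*(-12)*(-15)) = 729/(285 - 1*360) = 729/(285 - 360) = 729/(-75) = 729*(-1/75) = -243/25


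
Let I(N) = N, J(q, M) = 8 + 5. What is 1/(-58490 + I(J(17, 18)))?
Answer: -1/58477 ≈ -1.7101e-5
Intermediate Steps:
J(q, M) = 13
1/(-58490 + I(J(17, 18))) = 1/(-58490 + 13) = 1/(-58477) = -1/58477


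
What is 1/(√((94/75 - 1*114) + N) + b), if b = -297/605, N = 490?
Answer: 4455/3421387 + 605*√84882/3421387 ≈ 0.052820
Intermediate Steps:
b = -27/55 (b = -297*1/605 = -27/55 ≈ -0.49091)
1/(√((94/75 - 1*114) + N) + b) = 1/(√((94/75 - 1*114) + 490) - 27/55) = 1/(√((94*(1/75) - 114) + 490) - 27/55) = 1/(√((94/75 - 114) + 490) - 27/55) = 1/(√(-8456/75 + 490) - 27/55) = 1/(√(28294/75) - 27/55) = 1/(√84882/15 - 27/55) = 1/(-27/55 + √84882/15)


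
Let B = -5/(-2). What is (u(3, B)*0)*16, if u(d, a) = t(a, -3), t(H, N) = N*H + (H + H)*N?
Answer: 0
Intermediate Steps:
t(H, N) = 3*H*N (t(H, N) = H*N + (2*H)*N = H*N + 2*H*N = 3*H*N)
B = 5/2 (B = -5*(-½) = 5/2 ≈ 2.5000)
u(d, a) = -9*a (u(d, a) = 3*a*(-3) = -9*a)
(u(3, B)*0)*16 = (-9*5/2*0)*16 = -45/2*0*16 = 0*16 = 0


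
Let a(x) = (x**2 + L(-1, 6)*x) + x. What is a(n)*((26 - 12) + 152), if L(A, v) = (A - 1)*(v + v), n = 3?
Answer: -9960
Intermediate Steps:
L(A, v) = 2*v*(-1 + A) (L(A, v) = (-1 + A)*(2*v) = 2*v*(-1 + A))
a(x) = x**2 - 23*x (a(x) = (x**2 + (2*6*(-1 - 1))*x) + x = (x**2 + (2*6*(-2))*x) + x = (x**2 - 24*x) + x = x**2 - 23*x)
a(n)*((26 - 12) + 152) = (3*(-23 + 3))*((26 - 12) + 152) = (3*(-20))*(14 + 152) = -60*166 = -9960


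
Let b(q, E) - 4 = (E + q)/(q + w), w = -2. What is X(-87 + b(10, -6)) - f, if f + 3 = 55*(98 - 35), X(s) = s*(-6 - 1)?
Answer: -5769/2 ≈ -2884.5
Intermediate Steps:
b(q, E) = 4 + (E + q)/(-2 + q) (b(q, E) = 4 + (E + q)/(q - 2) = 4 + (E + q)/(-2 + q))
X(s) = -7*s (X(s) = s*(-7) = -7*s)
f = 3462 (f = -3 + 55*(98 - 35) = -3 + 55*63 = -3 + 3465 = 3462)
X(-87 + b(10, -6)) - f = -7*(-87 + (-8 - 6 + 5*10)/(-2 + 10)) - 1*3462 = -7*(-87 + (-8 - 6 + 50)/8) - 3462 = -7*(-87 + (1/8)*36) - 3462 = -7*(-87 + 9/2) - 3462 = -7*(-165/2) - 3462 = 1155/2 - 3462 = -5769/2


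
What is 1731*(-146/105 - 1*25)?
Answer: -1598867/35 ≈ -45682.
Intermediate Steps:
1731*(-146/105 - 1*25) = 1731*(-146*1/105 - 25) = 1731*(-146/105 - 25) = 1731*(-2771/105) = -1598867/35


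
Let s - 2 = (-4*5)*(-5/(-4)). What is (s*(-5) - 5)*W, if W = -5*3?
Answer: -1650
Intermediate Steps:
W = -15
s = -23 (s = 2 + (-4*5)*(-5/(-4)) = 2 - (-100)*(-1)/4 = 2 - 20*5/4 = 2 - 25 = -23)
(s*(-5) - 5)*W = (-23*(-5) - 5)*(-15) = (115 - 5)*(-15) = 110*(-15) = -1650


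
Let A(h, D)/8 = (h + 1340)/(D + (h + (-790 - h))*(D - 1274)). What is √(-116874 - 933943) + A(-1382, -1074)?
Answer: -168/926923 + I*√1050817 ≈ -0.00018124 + 1025.1*I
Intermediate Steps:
A(h, D) = 8*(1340 + h)/(1006460 - 789*D) (A(h, D) = 8*((h + 1340)/(D + (h + (-790 - h))*(D - 1274))) = 8*((1340 + h)/(D - 790*(-1274 + D))) = 8*((1340 + h)/(D + (1006460 - 790*D))) = 8*((1340 + h)/(1006460 - 789*D)) = 8*(1340 + h)/(1006460 - 789*D))
√(-116874 - 933943) + A(-1382, -1074) = √(-116874 - 933943) + 8*(-1340 - 1*(-1382))/(-1006460 + 789*(-1074)) = √(-1050817) + 8*(-1340 + 1382)/(-1006460 - 847386) = I*√1050817 + 8*42/(-1853846) = I*√1050817 + 8*(-1/1853846)*42 = I*√1050817 - 168/926923 = -168/926923 + I*√1050817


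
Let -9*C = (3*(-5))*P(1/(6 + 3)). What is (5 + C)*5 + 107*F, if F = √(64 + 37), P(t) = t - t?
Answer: 25 + 107*√101 ≈ 1100.3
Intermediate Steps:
P(t) = 0
C = 0 (C = -3*(-5)*0/9 = -(-5)*0/3 = -⅑*0 = 0)
F = √101 ≈ 10.050
(5 + C)*5 + 107*F = (5 + 0)*5 + 107*√101 = 5*5 + 107*√101 = 25 + 107*√101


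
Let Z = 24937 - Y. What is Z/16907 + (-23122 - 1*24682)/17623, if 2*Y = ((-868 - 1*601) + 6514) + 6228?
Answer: -936179033/595904122 ≈ -1.5710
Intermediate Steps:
Y = 11273/2 (Y = (((-868 - 1*601) + 6514) + 6228)/2 = (((-868 - 601) + 6514) + 6228)/2 = ((-1469 + 6514) + 6228)/2 = (5045 + 6228)/2 = (1/2)*11273 = 11273/2 ≈ 5636.5)
Z = 38601/2 (Z = 24937 - 1*11273/2 = 24937 - 11273/2 = 38601/2 ≈ 19301.)
Z/16907 + (-23122 - 1*24682)/17623 = (38601/2)/16907 + (-23122 - 1*24682)/17623 = (38601/2)*(1/16907) + (-23122 - 24682)*(1/17623) = 38601/33814 - 47804*1/17623 = 38601/33814 - 47804/17623 = -936179033/595904122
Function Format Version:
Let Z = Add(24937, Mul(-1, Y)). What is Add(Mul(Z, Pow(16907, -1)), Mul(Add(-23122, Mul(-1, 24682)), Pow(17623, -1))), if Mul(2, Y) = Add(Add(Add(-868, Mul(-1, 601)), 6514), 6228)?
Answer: Rational(-936179033, 595904122) ≈ -1.5710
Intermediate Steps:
Y = Rational(11273, 2) (Y = Mul(Rational(1, 2), Add(Add(Add(-868, Mul(-1, 601)), 6514), 6228)) = Mul(Rational(1, 2), Add(Add(Add(-868, -601), 6514), 6228)) = Mul(Rational(1, 2), Add(Add(-1469, 6514), 6228)) = Mul(Rational(1, 2), Add(5045, 6228)) = Mul(Rational(1, 2), 11273) = Rational(11273, 2) ≈ 5636.5)
Z = Rational(38601, 2) (Z = Add(24937, Mul(-1, Rational(11273, 2))) = Add(24937, Rational(-11273, 2)) = Rational(38601, 2) ≈ 19301.)
Add(Mul(Z, Pow(16907, -1)), Mul(Add(-23122, Mul(-1, 24682)), Pow(17623, -1))) = Add(Mul(Rational(38601, 2), Pow(16907, -1)), Mul(Add(-23122, Mul(-1, 24682)), Pow(17623, -1))) = Add(Mul(Rational(38601, 2), Rational(1, 16907)), Mul(Add(-23122, -24682), Rational(1, 17623))) = Add(Rational(38601, 33814), Mul(-47804, Rational(1, 17623))) = Add(Rational(38601, 33814), Rational(-47804, 17623)) = Rational(-936179033, 595904122)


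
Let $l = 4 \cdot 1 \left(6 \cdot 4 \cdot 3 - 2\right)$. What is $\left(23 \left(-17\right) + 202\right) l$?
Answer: $-52920$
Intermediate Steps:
$l = 280$ ($l = 4 \left(24 \cdot 3 - 2\right) = 4 \left(72 - 2\right) = 4 \cdot 70 = 280$)
$\left(23 \left(-17\right) + 202\right) l = \left(23 \left(-17\right) + 202\right) 280 = \left(-391 + 202\right) 280 = \left(-189\right) 280 = -52920$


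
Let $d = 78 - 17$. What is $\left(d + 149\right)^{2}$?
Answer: $44100$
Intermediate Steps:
$d = 61$ ($d = 78 - 17 = 61$)
$\left(d + 149\right)^{2} = \left(61 + 149\right)^{2} = 210^{2} = 44100$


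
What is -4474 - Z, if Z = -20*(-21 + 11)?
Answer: -4674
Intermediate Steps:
Z = 200 (Z = -20*(-10) = 200)
-4474 - Z = -4474 - 1*200 = -4474 - 200 = -4674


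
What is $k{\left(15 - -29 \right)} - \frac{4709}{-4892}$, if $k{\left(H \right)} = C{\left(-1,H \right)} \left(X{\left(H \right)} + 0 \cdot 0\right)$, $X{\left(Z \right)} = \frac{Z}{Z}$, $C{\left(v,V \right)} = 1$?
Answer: $\frac{9601}{4892} \approx 1.9626$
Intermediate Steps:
$X{\left(Z \right)} = 1$
$k{\left(H \right)} = 1$ ($k{\left(H \right)} = 1 \left(1 + 0 \cdot 0\right) = 1 \left(1 + 0\right) = 1 \cdot 1 = 1$)
$k{\left(15 - -29 \right)} - \frac{4709}{-4892} = 1 - \frac{4709}{-4892} = 1 - - \frac{4709}{4892} = 1 + \frac{4709}{4892} = \frac{9601}{4892}$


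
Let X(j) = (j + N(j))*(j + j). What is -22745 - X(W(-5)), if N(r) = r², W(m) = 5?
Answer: -23045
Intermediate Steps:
X(j) = 2*j*(j + j²) (X(j) = (j + j²)*(j + j) = (j + j²)*(2*j) = 2*j*(j + j²))
-22745 - X(W(-5)) = -22745 - 2*5²*(1 + 5) = -22745 - 2*25*6 = -22745 - 1*300 = -22745 - 300 = -23045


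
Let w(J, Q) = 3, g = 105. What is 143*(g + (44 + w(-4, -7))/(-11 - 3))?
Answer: 203489/14 ≈ 14535.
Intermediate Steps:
143*(g + (44 + w(-4, -7))/(-11 - 3)) = 143*(105 + (44 + 3)/(-11 - 3)) = 143*(105 + 47/(-14)) = 143*(105 + 47*(-1/14)) = 143*(105 - 47/14) = 143*(1423/14) = 203489/14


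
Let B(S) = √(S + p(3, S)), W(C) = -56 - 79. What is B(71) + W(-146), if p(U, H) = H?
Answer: -135 + √142 ≈ -123.08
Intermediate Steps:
W(C) = -135
B(S) = √2*√S (B(S) = √(S + S) = √(2*S) = √2*√S)
B(71) + W(-146) = √2*√71 - 135 = √142 - 135 = -135 + √142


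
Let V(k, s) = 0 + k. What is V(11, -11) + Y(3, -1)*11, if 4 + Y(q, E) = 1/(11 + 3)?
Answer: -451/14 ≈ -32.214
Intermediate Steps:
Y(q, E) = -55/14 (Y(q, E) = -4 + 1/(11 + 3) = -4 + 1/14 = -55/14)
V(k, s) = k
V(11, -11) + Y(3, -1)*11 = 11 - 55/14*11 = 11 - 605/14 = -451/14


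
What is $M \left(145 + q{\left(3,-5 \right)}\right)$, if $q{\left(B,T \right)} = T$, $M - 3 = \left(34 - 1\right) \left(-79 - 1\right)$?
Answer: $-369180$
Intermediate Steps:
$M = -2637$ ($M = 3 + \left(34 - 1\right) \left(-79 - 1\right) = 3 + 33 \left(-80\right) = 3 - 2640 = -2637$)
$M \left(145 + q{\left(3,-5 \right)}\right) = - 2637 \left(145 - 5\right) = \left(-2637\right) 140 = -369180$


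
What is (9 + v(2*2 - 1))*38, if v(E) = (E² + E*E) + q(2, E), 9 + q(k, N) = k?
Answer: 760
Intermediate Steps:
q(k, N) = -9 + k
v(E) = -7 + 2*E² (v(E) = (E² + E*E) + (-9 + 2) = (E² + E²) - 7 = 2*E² - 7 = -7 + 2*E²)
(9 + v(2*2 - 1))*38 = (9 + (-7 + 2*(2*2 - 1)²))*38 = (9 + (-7 + 2*(4 - 1)²))*38 = (9 + (-7 + 2*3²))*38 = (9 + (-7 + 2*9))*38 = (9 + (-7 + 18))*38 = (9 + 11)*38 = 20*38 = 760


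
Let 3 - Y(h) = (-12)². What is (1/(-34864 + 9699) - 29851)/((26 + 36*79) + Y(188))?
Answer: -751200416/68675285 ≈ -10.938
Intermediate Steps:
Y(h) = -141 (Y(h) = 3 - 1*(-12)² = 3 - 1*144 = 3 - 144 = -141)
(1/(-34864 + 9699) - 29851)/((26 + 36*79) + Y(188)) = (1/(-34864 + 9699) - 29851)/((26 + 36*79) - 141) = (1/(-25165) - 29851)/((26 + 2844) - 141) = (-1/25165 - 29851)/(2870 - 141) = -751200416/25165/2729 = -751200416/25165*1/2729 = -751200416/68675285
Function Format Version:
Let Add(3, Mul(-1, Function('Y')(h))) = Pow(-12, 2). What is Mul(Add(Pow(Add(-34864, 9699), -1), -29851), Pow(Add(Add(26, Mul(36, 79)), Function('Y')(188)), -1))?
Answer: Rational(-751200416, 68675285) ≈ -10.938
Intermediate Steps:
Function('Y')(h) = -141 (Function('Y')(h) = Add(3, Mul(-1, Pow(-12, 2))) = Add(3, Mul(-1, 144)) = Add(3, -144) = -141)
Mul(Add(Pow(Add(-34864, 9699), -1), -29851), Pow(Add(Add(26, Mul(36, 79)), Function('Y')(188)), -1)) = Mul(Add(Pow(Add(-34864, 9699), -1), -29851), Pow(Add(Add(26, Mul(36, 79)), -141), -1)) = Mul(Add(Pow(-25165, -1), -29851), Pow(Add(Add(26, 2844), -141), -1)) = Mul(Add(Rational(-1, 25165), -29851), Pow(Add(2870, -141), -1)) = Mul(Rational(-751200416, 25165), Pow(2729, -1)) = Mul(Rational(-751200416, 25165), Rational(1, 2729)) = Rational(-751200416, 68675285)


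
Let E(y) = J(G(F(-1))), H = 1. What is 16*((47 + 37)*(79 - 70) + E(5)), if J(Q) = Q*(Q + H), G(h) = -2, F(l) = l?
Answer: 12128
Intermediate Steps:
J(Q) = Q*(1 + Q) (J(Q) = Q*(Q + 1) = Q*(1 + Q))
E(y) = 2 (E(y) = -2*(1 - 2) = -2*(-1) = 2)
16*((47 + 37)*(79 - 70) + E(5)) = 16*((47 + 37)*(79 - 70) + 2) = 16*(84*9 + 2) = 16*(756 + 2) = 16*758 = 12128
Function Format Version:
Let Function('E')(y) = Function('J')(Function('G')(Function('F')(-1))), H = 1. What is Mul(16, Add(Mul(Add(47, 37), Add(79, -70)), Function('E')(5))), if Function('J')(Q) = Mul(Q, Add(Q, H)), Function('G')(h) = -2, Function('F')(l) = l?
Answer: 12128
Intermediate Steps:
Function('J')(Q) = Mul(Q, Add(1, Q)) (Function('J')(Q) = Mul(Q, Add(Q, 1)) = Mul(Q, Add(1, Q)))
Function('E')(y) = 2 (Function('E')(y) = Mul(-2, Add(1, -2)) = Mul(-2, -1) = 2)
Mul(16, Add(Mul(Add(47, 37), Add(79, -70)), Function('E')(5))) = Mul(16, Add(Mul(Add(47, 37), Add(79, -70)), 2)) = Mul(16, Add(Mul(84, 9), 2)) = Mul(16, Add(756, 2)) = Mul(16, 758) = 12128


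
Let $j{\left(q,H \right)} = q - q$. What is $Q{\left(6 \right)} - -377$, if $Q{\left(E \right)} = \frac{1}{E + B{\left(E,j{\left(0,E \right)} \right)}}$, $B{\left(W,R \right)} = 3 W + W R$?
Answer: $\frac{9049}{24} \approx 377.04$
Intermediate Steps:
$j{\left(q,H \right)} = 0$
$B{\left(W,R \right)} = 3 W + R W$
$Q{\left(E \right)} = \frac{1}{4 E}$ ($Q{\left(E \right)} = \frac{1}{E + E \left(3 + 0\right)} = \frac{1}{E + E 3} = \frac{1}{E + 3 E} = \frac{1}{4 E}$)
$Q{\left(6 \right)} - -377 = \frac{1}{4 \cdot 6} - -377 = \frac{1}{4} \cdot \frac{1}{6} + 377 = \frac{1}{24} + 377 = \frac{9049}{24}$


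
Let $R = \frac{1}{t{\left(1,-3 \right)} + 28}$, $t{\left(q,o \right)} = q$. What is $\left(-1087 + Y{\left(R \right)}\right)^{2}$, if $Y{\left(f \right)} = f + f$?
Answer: $\frac{993573441}{841} \approx 1.1814 \cdot 10^{6}$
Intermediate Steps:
$R = \frac{1}{29}$ ($R = \frac{1}{1 + 28} = \frac{1}{29} \approx 0.034483$)
$Y{\left(f \right)} = 2 f$
$\left(-1087 + Y{\left(R \right)}\right)^{2} = \left(-1087 + 2 \cdot \frac{1}{29}\right)^{2} = \left(-1087 + \frac{2}{29}\right)^{2} = \left(- \frac{31521}{29}\right)^{2} = \frac{993573441}{841}$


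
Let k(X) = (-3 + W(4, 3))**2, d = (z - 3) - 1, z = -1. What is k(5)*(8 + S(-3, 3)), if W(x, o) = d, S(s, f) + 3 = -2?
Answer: 192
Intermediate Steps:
S(s, f) = -5 (S(s, f) = -3 - 2 = -5)
d = -5 (d = (-1 - 3) - 1 = -4 - 1 = -5)
W(x, o) = -5
k(X) = 64 (k(X) = (-3 - 5)**2 = (-8)**2 = 64)
k(5)*(8 + S(-3, 3)) = 64*(8 - 5) = 64*3 = 192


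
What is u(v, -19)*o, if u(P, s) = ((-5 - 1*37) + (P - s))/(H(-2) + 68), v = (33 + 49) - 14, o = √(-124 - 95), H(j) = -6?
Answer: 45*I*√219/62 ≈ 10.741*I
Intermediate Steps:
o = I*√219 (o = √(-219) = I*√219 ≈ 14.799*I)
v = 68 (v = 82 - 14 = 68)
u(P, s) = -21/31 - s/62 + P/62 (u(P, s) = ((-5 - 1*37) + (P - s))/(-6 + 68) = ((-5 - 37) + (P - s))/62 = (-42 + (P - s))*(1/62) = (-42 + P - s)*(1/62) = -21/31 - s/62 + P/62)
u(v, -19)*o = (-21/31 - 1/62*(-19) + (1/62)*68)*(I*√219) = (-21/31 + 19/62 + 34/31)*(I*√219) = 45*(I*√219)/62 = 45*I*√219/62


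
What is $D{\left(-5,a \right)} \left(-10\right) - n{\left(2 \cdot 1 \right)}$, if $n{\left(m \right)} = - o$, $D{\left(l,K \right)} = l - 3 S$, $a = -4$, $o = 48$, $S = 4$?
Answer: $218$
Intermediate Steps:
$D{\left(l,K \right)} = -12 + l$ ($D{\left(l,K \right)} = l - 12 = -12 + l$)
$n{\left(m \right)} = -48$ ($n{\left(m \right)} = \left(-1\right) 48 = -48$)
$D{\left(-5,a \right)} \left(-10\right) - n{\left(2 \cdot 1 \right)} = \left(-12 - 5\right) \left(-10\right) - -48 = \left(-17\right) \left(-10\right) + 48 = 170 + 48 = 218$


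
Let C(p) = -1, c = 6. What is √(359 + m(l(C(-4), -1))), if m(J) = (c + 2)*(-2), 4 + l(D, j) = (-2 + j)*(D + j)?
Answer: 7*√7 ≈ 18.520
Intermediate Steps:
l(D, j) = -4 + (-2 + j)*(D + j)
m(J) = -16 (m(J) = (6 + 2)*(-2) = 8*(-2) = -16)
√(359 + m(l(C(-4), -1))) = √(359 - 16) = √343 = 7*√7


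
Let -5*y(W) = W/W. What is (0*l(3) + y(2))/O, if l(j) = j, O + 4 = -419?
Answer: 1/2115 ≈ 0.00047281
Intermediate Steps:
O = -423 (O = -4 - 419 = -423)
y(W) = -⅕ (y(W) = -W/(5*W) = -⅕*1 = -⅕)
(0*l(3) + y(2))/O = (0*3 - ⅕)/(-423) = -(0 - ⅕)/423 = -1/423*(-⅕) = 1/2115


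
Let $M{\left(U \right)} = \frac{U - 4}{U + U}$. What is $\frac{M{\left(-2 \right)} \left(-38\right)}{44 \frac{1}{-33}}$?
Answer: $\frac{171}{4} \approx 42.75$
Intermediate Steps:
$M{\left(U \right)} = \frac{-4 + U}{2 U}$
$\frac{M{\left(-2 \right)} \left(-38\right)}{44 \frac{1}{-33}} = \frac{\frac{-4 - 2}{2 \left(-2\right)} \left(-38\right)}{44 \frac{1}{-33}} = \frac{\frac{1}{2} \left(- \frac{1}{2}\right) \left(-6\right) \left(-38\right)}{44 \left(- \frac{1}{33}\right)} = \frac{\frac{3}{2} \left(-38\right)}{- \frac{4}{3}} = \left(-57\right) \left(- \frac{3}{4}\right) = \frac{171}{4}$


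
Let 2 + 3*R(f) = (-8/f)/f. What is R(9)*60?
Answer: -3400/81 ≈ -41.975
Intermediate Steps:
R(f) = -⅔ - 8/(3*f²) (R(f) = -⅔ + ((-8/f)/f)/3 = -⅔ + (-8/f²)/3 = -⅔ - 8/(3*f²))
R(9)*60 = (-⅔ - 8/3/9²)*60 = (-⅔ - 8/3*1/81)*60 = (-⅔ - 8/243)*60 = -170/243*60 = -3400/81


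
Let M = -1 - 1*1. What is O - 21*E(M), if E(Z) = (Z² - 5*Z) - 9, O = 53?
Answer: -52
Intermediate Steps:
M = -2 (M = -1 - 1 = -2)
E(Z) = -9 + Z² - 5*Z
O - 21*E(M) = 53 - 21*(-9 + (-2)² - 5*(-2)) = 53 - 21*(-9 + 4 + 10) = 53 - 21*5 = 53 - 105 = -52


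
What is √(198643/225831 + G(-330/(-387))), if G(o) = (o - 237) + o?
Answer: 2*I*√5526235237442439/9710733 ≈ 15.311*I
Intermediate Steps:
G(o) = -237 + 2*o (G(o) = (-237 + o) + o = -237 + 2*o)
√(198643/225831 + G(-330/(-387))) = √(198643/225831 + (-237 + 2*(-330/(-387)))) = √(198643*(1/225831) + (-237 + 2*(-330*(-1/387)))) = √(198643/225831 + (-237 + 2*(110/129))) = √(198643/225831 + (-237 + 220/129)) = √(198643/225831 - 30353/129) = √(-2276341132/9710733) = 2*I*√5526235237442439/9710733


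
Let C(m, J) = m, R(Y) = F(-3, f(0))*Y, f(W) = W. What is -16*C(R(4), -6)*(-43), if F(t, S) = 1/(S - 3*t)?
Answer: 2752/9 ≈ 305.78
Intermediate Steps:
R(Y) = Y/9 (R(Y) = Y/(0 - 3*(-3)) = Y/(0 + 9) = Y/9)
-16*C(R(4), -6)*(-43) = -16*4/9*(-43) = -64/9*(-43) = 2752/9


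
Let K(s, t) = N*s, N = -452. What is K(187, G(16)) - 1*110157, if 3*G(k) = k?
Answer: -194681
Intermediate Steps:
G(k) = k/3
K(s, t) = -452*s
K(187, G(16)) - 1*110157 = -452*187 - 1*110157 = -84524 - 110157 = -194681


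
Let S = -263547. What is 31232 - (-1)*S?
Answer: -232315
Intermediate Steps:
31232 - (-1)*S = 31232 - (-1)*(-263547) = 31232 - 1*263547 = 31232 - 263547 = -232315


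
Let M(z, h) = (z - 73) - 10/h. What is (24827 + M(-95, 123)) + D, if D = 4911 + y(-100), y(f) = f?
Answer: 3624800/123 ≈ 29470.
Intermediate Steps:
M(z, h) = -73 + z - 10/h (M(z, h) = (-73 + z) - 10/h = -73 + z - 10/h)
D = 4811 (D = 4911 - 100 = 4811)
(24827 + M(-95, 123)) + D = (24827 + (-73 - 95 - 10/123)) + 4811 = (24827 - 20674/123) + 4811 = 3033047/123 + 4811 = 3624800/123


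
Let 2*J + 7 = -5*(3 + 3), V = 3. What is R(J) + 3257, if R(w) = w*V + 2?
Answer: 6407/2 ≈ 3203.5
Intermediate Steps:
J = -37/2 (J = -7/2 + (-5*(3 + 3))/2 = -7/2 + (-5*6)/2 = -7/2 + (1/2)*(-30) = -7/2 - 15 = -37/2 ≈ -18.500)
R(w) = 2 + 3*w (R(w) = w*3 + 2 = 3*w + 2 = 2 + 3*w)
R(J) + 3257 = (2 + 3*(-37/2)) + 3257 = (2 - 111/2) + 3257 = -107/2 + 3257 = 6407/2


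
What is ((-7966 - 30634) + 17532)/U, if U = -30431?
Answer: 21068/30431 ≈ 0.69232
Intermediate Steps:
((-7966 - 30634) + 17532)/U = ((-7966 - 30634) + 17532)/(-30431) = (-38600 + 17532)*(-1/30431) = -21068*(-1/30431) = 21068/30431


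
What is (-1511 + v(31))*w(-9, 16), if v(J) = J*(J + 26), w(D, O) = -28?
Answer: -7168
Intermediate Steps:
v(J) = J*(26 + J)
(-1511 + v(31))*w(-9, 16) = (-1511 + 31*(26 + 31))*(-28) = (-1511 + 31*57)*(-28) = (-1511 + 1767)*(-28) = 256*(-28) = -7168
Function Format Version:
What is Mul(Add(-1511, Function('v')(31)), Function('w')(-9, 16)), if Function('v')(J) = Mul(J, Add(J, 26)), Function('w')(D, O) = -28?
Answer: -7168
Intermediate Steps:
Function('v')(J) = Mul(J, Add(26, J))
Mul(Add(-1511, Function('v')(31)), Function('w')(-9, 16)) = Mul(Add(-1511, Mul(31, Add(26, 31))), -28) = Mul(Add(-1511, Mul(31, 57)), -28) = Mul(Add(-1511, 1767), -28) = Mul(256, -28) = -7168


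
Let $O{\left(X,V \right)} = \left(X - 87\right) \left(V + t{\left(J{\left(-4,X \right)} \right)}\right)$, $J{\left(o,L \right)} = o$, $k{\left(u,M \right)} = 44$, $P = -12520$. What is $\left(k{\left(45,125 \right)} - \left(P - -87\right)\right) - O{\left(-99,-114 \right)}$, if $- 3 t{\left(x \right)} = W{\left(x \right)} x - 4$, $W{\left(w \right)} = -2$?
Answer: $-8975$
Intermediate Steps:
$t{\left(x \right)} = \frac{4}{3} + \frac{2 x}{3}$ ($t{\left(x \right)} = - \frac{- 2 x - 4}{3} = - \frac{-4 - 2 x}{3} = \frac{4}{3} + \frac{2 x}{3}$)
$O{\left(X,V \right)} = \left(-87 + X\right) \left(- \frac{4}{3} + V\right)$ ($O{\left(X,V \right)} = \left(X - 87\right) \left(V + \left(\frac{4}{3} + \frac{2}{3} \left(-4\right)\right)\right) = \left(-87 + X\right) \left(V + \left(\frac{4}{3} - \frac{8}{3}\right)\right) = \left(-87 + X\right) \left(V - \frac{4}{3}\right) = \left(-87 + X\right) \left(- \frac{4}{3} + V\right)$)
$\left(k{\left(45,125 \right)} - \left(P - -87\right)\right) - O{\left(-99,-114 \right)} = \left(44 - \left(-12520 - -87\right)\right) - \left(116 - -9918 - -132 - -11286\right) = \left(44 - \left(-12520 + 87\right)\right) - \left(116 + 9918 + 132 + 11286\right) = \left(44 - -12433\right) - 21452 = \left(44 + 12433\right) - 21452 = 12477 - 21452 = -8975$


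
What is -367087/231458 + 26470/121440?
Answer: -1922617601/1405412976 ≈ -1.3680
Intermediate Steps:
-367087/231458 + 26470/121440 = -367087*1/231458 + 26470*(1/121440) = -367087/231458 + 2647/12144 = -1922617601/1405412976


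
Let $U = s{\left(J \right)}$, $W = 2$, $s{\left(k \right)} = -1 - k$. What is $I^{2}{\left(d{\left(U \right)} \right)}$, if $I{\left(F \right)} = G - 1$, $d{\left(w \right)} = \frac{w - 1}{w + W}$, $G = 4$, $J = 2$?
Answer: $9$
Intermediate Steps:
$U = -3$ ($U = -1 - 2 = -3$)
$d{\left(w \right)} = \frac{-1 + w}{2 + w}$ ($d{\left(w \right)} = \frac{w - 1}{w + 2} = \frac{-1 + w}{2 + w}$)
$I{\left(F \right)} = 3$ ($I{\left(F \right)} = 4 - 1 = 3$)
$I^{2}{\left(d{\left(U \right)} \right)} = 3^{2} = 9$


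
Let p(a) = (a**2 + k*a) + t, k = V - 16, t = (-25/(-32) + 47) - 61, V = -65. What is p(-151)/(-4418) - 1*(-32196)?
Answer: 4550621095/141376 ≈ 32188.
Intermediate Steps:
t = -423/32 (t = (-25*(-1/32) + 47) - 61 = (25/32 + 47) - 61 = 1529/32 - 61 = -423/32 ≈ -13.219)
k = -81 (k = -65 - 16 = -81)
p(a) = -423/32 + a**2 - 81*a (p(a) = (a**2 - 81*a) - 423/32 = -423/32 + a**2 - 81*a)
p(-151)/(-4418) - 1*(-32196) = (-423/32 + (-151)**2 - 81*(-151))/(-4418) - 1*(-32196) = (-423/32 + 22801 + 12231)*(-1/4418) + 32196 = (1120601/32)*(-1/4418) + 32196 = -1120601/141376 + 32196 = 4550621095/141376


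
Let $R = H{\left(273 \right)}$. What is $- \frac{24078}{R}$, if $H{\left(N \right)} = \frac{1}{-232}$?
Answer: $5586096$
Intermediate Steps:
$H{\left(N \right)} = - \frac{1}{232}$
$R = - \frac{1}{232} \approx -0.0043103$
$- \frac{24078}{R} = - \frac{24078}{- \frac{1}{232}} = \left(-24078\right) \left(-232\right) = 5586096$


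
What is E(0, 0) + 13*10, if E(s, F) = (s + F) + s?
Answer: 130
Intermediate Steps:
E(s, F) = F + 2*s (E(s, F) = (F + s) + s = F + 2*s)
E(0, 0) + 13*10 = (0 + 2*0) + 13*10 = (0 + 0) + 130 = 0 + 130 = 130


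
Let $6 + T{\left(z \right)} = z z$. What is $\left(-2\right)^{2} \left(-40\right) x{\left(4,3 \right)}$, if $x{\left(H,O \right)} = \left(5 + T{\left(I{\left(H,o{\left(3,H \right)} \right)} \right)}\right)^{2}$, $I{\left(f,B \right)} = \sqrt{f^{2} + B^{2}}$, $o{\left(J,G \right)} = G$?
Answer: $-153760$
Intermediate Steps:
$I{\left(f,B \right)} = \sqrt{B^{2} + f^{2}}$
$T{\left(z \right)} = -6 + z^{2}$ ($T{\left(z \right)} = -6 + z z = -6 + z^{2}$)
$x{\left(H,O \right)} = \left(-1 + 2 H^{2}\right)^{2}$ ($x{\left(H,O \right)} = \left(5 + \left(-6 + \left(\sqrt{H^{2} + H^{2}}\right)^{2}\right)\right)^{2} = \left(5 + \left(-6 + \left(\sqrt{2 H^{2}}\right)^{2}\right)\right)^{2} = \left(5 + \left(-6 + \left(\sqrt{2} \sqrt{H^{2}}\right)^{2}\right)\right)^{2} = \left(5 + \left(-6 + 2 H^{2}\right)\right)^{2} = \left(-1 + 2 H^{2}\right)^{2}$)
$\left(-2\right)^{2} \left(-40\right) x{\left(4,3 \right)} = \left(-2\right)^{2} \left(-40\right) \left(-1 + 2 \cdot 4^{2}\right)^{2} = 4 \left(-40\right) \left(-1 + 2 \cdot 16\right)^{2} = - 160 \left(-1 + 32\right)^{2} = - 160 \cdot 31^{2} = \left(-160\right) 961 = -153760$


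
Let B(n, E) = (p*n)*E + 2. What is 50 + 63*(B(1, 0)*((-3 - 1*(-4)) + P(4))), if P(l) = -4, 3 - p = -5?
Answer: -328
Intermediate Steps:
p = 8 (p = 3 - 1*(-5) = 3 + 5 = 8)
B(n, E) = 2 + 8*E*n (B(n, E) = (8*n)*E + 2 = 8*E*n + 2 = 2 + 8*E*n)
50 + 63*(B(1, 0)*((-3 - 1*(-4)) + P(4))) = 50 + 63*((2 + 8*0*1)*((-3 - 1*(-4)) - 4)) = 50 + 63*((2 + 0)*((-3 + 4) - 4)) = 50 + 63*(2*(1 - 4)) = 50 + 63*(2*(-3)) = 50 + 63*(-6) = 50 - 378 = -328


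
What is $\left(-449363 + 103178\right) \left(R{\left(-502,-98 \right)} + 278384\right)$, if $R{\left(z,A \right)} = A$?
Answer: $-96338438910$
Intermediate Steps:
$\left(-449363 + 103178\right) \left(R{\left(-502,-98 \right)} + 278384\right) = \left(-449363 + 103178\right) \left(-98 + 278384\right) = \left(-346185\right) 278286 = -96338438910$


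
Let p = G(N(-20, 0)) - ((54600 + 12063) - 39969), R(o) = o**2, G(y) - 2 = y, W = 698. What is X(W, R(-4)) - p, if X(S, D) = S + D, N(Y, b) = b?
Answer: 27406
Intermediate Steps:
G(y) = 2 + y
X(S, D) = D + S
p = -26692 (p = (2 + 0) - ((54600 + 12063) - 39969) = 2 - (66663 - 39969) = 2 - 1*26694 = 2 - 26694 = -26692)
X(W, R(-4)) - p = ((-4)**2 + 698) - 1*(-26692) = (16 + 698) + 26692 = 714 + 26692 = 27406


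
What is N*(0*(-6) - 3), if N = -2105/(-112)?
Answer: -6315/112 ≈ -56.384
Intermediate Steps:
N = 2105/112 (N = -2105*(-1/112) = 2105/112 ≈ 18.795)
N*(0*(-6) - 3) = 2105*(0*(-6) - 3)/112 = 2105*(0 - 3)/112 = (2105/112)*(-3) = -6315/112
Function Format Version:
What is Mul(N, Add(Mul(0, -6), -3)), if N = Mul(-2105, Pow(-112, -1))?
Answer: Rational(-6315, 112) ≈ -56.384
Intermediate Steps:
N = Rational(2105, 112) (N = Mul(-2105, Rational(-1, 112)) = Rational(2105, 112) ≈ 18.795)
Mul(N, Add(Mul(0, -6), -3)) = Mul(Rational(2105, 112), Add(Mul(0, -6), -3)) = Mul(Rational(2105, 112), Add(0, -3)) = Mul(Rational(2105, 112), -3) = Rational(-6315, 112)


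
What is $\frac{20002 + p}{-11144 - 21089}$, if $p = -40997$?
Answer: $\frac{20995}{32233} \approx 0.65135$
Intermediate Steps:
$\frac{20002 + p}{-11144 - 21089} = \frac{20002 - 40997}{-11144 - 21089} = - \frac{20995}{-32233} = \left(-20995\right) \left(- \frac{1}{32233}\right) = \frac{20995}{32233}$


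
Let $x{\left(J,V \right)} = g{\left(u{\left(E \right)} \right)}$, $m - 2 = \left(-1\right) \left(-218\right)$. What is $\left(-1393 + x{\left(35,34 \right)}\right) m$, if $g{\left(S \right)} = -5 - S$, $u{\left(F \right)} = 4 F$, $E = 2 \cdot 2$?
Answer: $-311080$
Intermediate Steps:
$m = 220$ ($m = 2 - -218 = 2 + 218 = 220$)
$E = 4$
$x{\left(J,V \right)} = -21$ ($x{\left(J,V \right)} = -5 - 4 \cdot 4 = -5 - 16 = -21$)
$\left(-1393 + x{\left(35,34 \right)}\right) m = \left(-1393 - 21\right) 220 = \left(-1414\right) 220 = -311080$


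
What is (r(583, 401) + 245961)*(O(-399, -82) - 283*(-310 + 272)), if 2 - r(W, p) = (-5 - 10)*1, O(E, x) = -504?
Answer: 2521274500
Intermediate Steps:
r(W, p) = 17 (r(W, p) = 2 - (-5 - 10) = 2 - (-15) = 2 - 1*(-15) = 2 + 15 = 17)
(r(583, 401) + 245961)*(O(-399, -82) - 283*(-310 + 272)) = (17 + 245961)*(-504 - 283*(-310 + 272)) = 245978*(-504 - 283*(-38)) = 245978*(-504 + 10754) = 245978*10250 = 2521274500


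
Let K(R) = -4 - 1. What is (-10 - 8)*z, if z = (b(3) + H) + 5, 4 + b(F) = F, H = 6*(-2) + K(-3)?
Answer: 234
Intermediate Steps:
K(R) = -5
H = -17 (H = 6*(-2) - 5 = -12 - 5 = -17)
b(F) = -4 + F
z = -13 (z = ((-4 + 3) - 17) + 5 = (-1 - 17) + 5 = -18 + 5 = -13)
(-10 - 8)*z = (-10 - 8)*(-13) = -18*(-13) = 234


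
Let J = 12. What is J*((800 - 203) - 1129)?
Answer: -6384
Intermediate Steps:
J*((800 - 203) - 1129) = 12*((800 - 203) - 1129) = 12*(597 - 1129) = 12*(-532) = -6384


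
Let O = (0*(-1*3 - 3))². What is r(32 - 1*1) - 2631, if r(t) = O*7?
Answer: -2631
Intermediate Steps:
O = 0 (O = (0*(-3 - 3))² = (0*(-6))² = 0² = 0)
r(t) = 0 (r(t) = 0*7 = 0)
r(32 - 1*1) - 2631 = 0 - 2631 = -2631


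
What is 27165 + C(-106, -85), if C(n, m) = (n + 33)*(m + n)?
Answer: 41108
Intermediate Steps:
C(n, m) = (33 + n)*(m + n)
27165 + C(-106, -85) = 27165 + ((-106)² + 33*(-85) + 33*(-106) - 85*(-106)) = 27165 + (11236 - 2805 - 3498 + 9010) = 27165 + 13943 = 41108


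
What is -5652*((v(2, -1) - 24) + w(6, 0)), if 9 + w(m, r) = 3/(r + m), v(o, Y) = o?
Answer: 172386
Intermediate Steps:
w(m, r) = -9 + 3/(m + r) (w(m, r) = -9 + 3/(r + m) = -9 + 3/(m + r))
-5652*((v(2, -1) - 24) + w(6, 0)) = -5652*((2 - 24) + 3*(1 - 3*6 - 3*0)/(6 + 0)) = -5652*(-22 + 3*(1 - 18 + 0)/6) = -5652*(-22 + 3*(⅙)*(-17)) = -5652*(-22 - 17/2) = -5652*(-61/2) = 172386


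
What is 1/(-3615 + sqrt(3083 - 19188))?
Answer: -723/2616866 - I*sqrt(16105)/13084330 ≈ -0.00027628 - 9.699e-6*I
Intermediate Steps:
1/(-3615 + sqrt(3083 - 19188)) = 1/(-3615 + sqrt(-16105)) = 1/(-3615 + I*sqrt(16105))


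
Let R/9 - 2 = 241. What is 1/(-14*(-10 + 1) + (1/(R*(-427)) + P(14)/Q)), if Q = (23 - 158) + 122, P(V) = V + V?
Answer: 12140037/1503496877 ≈ 0.0080745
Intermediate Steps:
P(V) = 2*V
Q = -13 (Q = -135 + 122 = -13)
R = 2187 (R = 18 + 9*241 = 18 + 2169 = 2187)
1/(-14*(-10 + 1) + (1/(R*(-427)) + P(14)/Q)) = 1/(-14*(-10 + 1) + (1/(2187*(-427)) + (2*14)/(-13))) = 1/(-14*(-9) + ((1/2187)*(-1/427) + 28*(-1/13))) = 1/(126 + (-1/933849 - 28/13)) = 1/(126 - 26147785/12140037) = 1/(1503496877/12140037) = 12140037/1503496877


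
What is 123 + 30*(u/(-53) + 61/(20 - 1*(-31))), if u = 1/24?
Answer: 572527/3604 ≈ 158.86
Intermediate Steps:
u = 1/24 ≈ 0.041667
123 + 30*(u/(-53) + 61/(20 - 1*(-31))) = 123 + 30*((1/24)/(-53) + 61/(20 - 1*(-31))) = 123 + 30*((1/24)*(-1/53) + 61/(20 + 31)) = 123 + 30*(-1/1272 + 61/51) = 123 + 30*(25847/21624) = 123 + 129235/3604 = 572527/3604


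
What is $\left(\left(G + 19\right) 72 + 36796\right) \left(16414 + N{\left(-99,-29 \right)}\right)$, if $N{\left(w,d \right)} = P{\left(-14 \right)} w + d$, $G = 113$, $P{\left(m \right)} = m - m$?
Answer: $758625500$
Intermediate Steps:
$P{\left(m \right)} = 0$
$N{\left(w,d \right)} = d$ ($N{\left(w,d \right)} = 0 w + d = 0 + d = d$)
$\left(\left(G + 19\right) 72 + 36796\right) \left(16414 + N{\left(-99,-29 \right)}\right) = \left(\left(113 + 19\right) 72 + 36796\right) \left(16414 - 29\right) = \left(132 \cdot 72 + 36796\right) 16385 = \left(9504 + 36796\right) 16385 = 46300 \cdot 16385 = 758625500$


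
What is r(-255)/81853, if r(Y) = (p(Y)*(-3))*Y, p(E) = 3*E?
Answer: -585225/81853 ≈ -7.1497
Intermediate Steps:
r(Y) = -9*Y² (r(Y) = ((3*Y)*(-3))*Y = (-9*Y)*Y = -9*Y²)
r(-255)/81853 = -9*(-255)²/81853 = -9*65025*(1/81853) = -585225*1/81853 = -585225/81853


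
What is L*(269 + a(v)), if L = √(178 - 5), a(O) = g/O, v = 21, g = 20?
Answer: 5669*√173/21 ≈ 3550.7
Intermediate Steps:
a(O) = 20/O
L = √173 ≈ 13.153
L*(269 + a(v)) = √173*(269 + 20/21) = √173*(5669/21) = 5669*√173/21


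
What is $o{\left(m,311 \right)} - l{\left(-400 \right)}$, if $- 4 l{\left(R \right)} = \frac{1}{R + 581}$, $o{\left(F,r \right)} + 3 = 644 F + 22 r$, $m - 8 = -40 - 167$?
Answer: $- \frac{87833507}{724} \approx -1.2132 \cdot 10^{5}$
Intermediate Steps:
$m = -199$ ($m = 8 - 207 = -199$)
$o{\left(F,r \right)} = -3 + 22 r + 644 F$ ($o{\left(F,r \right)} = -3 + \left(644 F + 22 r\right) = -3 + \left(22 r + 644 F\right) = -3 + 22 r + 644 F$)
$l{\left(R \right)} = - \frac{1}{4 \left(581 + R\right)}$ ($l{\left(R \right)} = - \frac{1}{4 \left(R + 581\right)} = - \frac{1}{4 \left(581 + R\right)}$)
$o{\left(m,311 \right)} - l{\left(-400 \right)} = \left(-3 + 22 \cdot 311 + 644 \left(-199\right)\right) - - \frac{1}{2324 + 4 \left(-400\right)} = \left(-3 + 6842 - 128156\right) - - \frac{1}{2324 - 1600} = -121317 - - \frac{1}{724} = -121317 + \frac{1}{724} = - \frac{87833507}{724}$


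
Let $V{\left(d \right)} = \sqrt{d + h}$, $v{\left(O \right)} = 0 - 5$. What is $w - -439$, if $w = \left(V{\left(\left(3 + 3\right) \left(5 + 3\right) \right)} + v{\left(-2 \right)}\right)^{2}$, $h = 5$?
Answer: $517 - 10 \sqrt{53} \approx 444.2$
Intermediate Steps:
$v{\left(O \right)} = -5$
$V{\left(d \right)} = \sqrt{5 + d}$ ($V{\left(d \right)} = \sqrt{d + 5} = \sqrt{5 + d}$)
$w = \left(-5 + \sqrt{53}\right)^{2}$ ($w = \left(\sqrt{5 + \left(3 + 3\right) \left(5 + 3\right)} - 5\right)^{2} = \left(\sqrt{5 + 6 \cdot 8} - 5\right)^{2} = \left(\sqrt{5 + 48} - 5\right)^{2} = \left(\sqrt{53} - 5\right)^{2} = \left(-5 + \sqrt{53}\right)^{2} \approx 5.1989$)
$w - -439 = \left(5 - \sqrt{53}\right)^{2} - -439 = \left(5 - \sqrt{53}\right)^{2} + 439 = 439 + \left(5 - \sqrt{53}\right)^{2}$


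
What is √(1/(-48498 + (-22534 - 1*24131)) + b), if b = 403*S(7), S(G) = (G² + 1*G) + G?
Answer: √229922696795178/95163 ≈ 159.34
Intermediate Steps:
S(G) = G² + 2*G (S(G) = (G² + G) + G = (G + G²) + G = G² + 2*G)
b = 25389 (b = 403*(7*(2 + 7)) = 403*(7*9) = 403*63 = 25389)
√(1/(-48498 + (-22534 - 1*24131)) + b) = √(1/(-48498 + (-22534 - 1*24131)) + 25389) = √(1/(-48498 + (-22534 - 24131)) + 25389) = √(1/(-48498 - 46665) + 25389) = √(1/(-95163) + 25389) = √(-1/95163 + 25389) = √(2416093406/95163) = √229922696795178/95163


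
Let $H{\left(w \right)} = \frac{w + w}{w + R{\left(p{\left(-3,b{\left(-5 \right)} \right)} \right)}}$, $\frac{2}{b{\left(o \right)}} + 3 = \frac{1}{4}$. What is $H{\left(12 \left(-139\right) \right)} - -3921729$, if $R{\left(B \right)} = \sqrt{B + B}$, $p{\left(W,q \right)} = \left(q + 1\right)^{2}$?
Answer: $\frac{73347064260439}{18702727} + \frac{6116 \sqrt{2}}{18702727} \approx 3.9217 \cdot 10^{6}$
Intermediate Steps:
$b{\left(o \right)} = - \frac{8}{11}$ ($b{\left(o \right)} = \frac{2}{-3 + \frac{1}{4}} = \frac{2}{- \frac{11}{4}} = 2 \left(- \frac{4}{11}\right) = - \frac{8}{11}$)
$p{\left(W,q \right)} = \left(1 + q\right)^{2}$
$R{\left(B \right)} = \sqrt{2} \sqrt{B}$ ($R{\left(B \right)} = \sqrt{2 B} = \sqrt{2} \sqrt{B}$)
$H{\left(w \right)} = \frac{2 w}{w + \frac{3 \sqrt{2}}{11}}$ ($H{\left(w \right)} = \frac{w + w}{w + \sqrt{2} \sqrt{\left(1 - \frac{8}{11}\right)^{2}}} = \frac{2 w}{w + \sqrt{2} \sqrt{\left(\frac{3}{11}\right)^{2}}} = \frac{2 w}{w + \sqrt{2} \sqrt{\frac{9}{121}}} = \frac{2 w}{w + \sqrt{2} \cdot \frac{3}{11}} = \frac{2 w}{w + \frac{3 \sqrt{2}}{11}}$)
$H{\left(12 \left(-139\right) \right)} - -3921729 = \frac{22 \cdot 12 \left(-139\right)}{3 \sqrt{2} + 11 \cdot 12 \left(-139\right)} - -3921729 = 22 \left(-1668\right) \frac{1}{3 \sqrt{2} + 11 \left(-1668\right)} + 3921729 = 22 \left(-1668\right) \frac{1}{3 \sqrt{2} - 18348} + 3921729 = 22 \left(-1668\right) \frac{1}{-18348 + 3 \sqrt{2}} + 3921729 = - \frac{36696}{-18348 + 3 \sqrt{2}} + 3921729 = 3921729 - \frac{36696}{-18348 + 3 \sqrt{2}}$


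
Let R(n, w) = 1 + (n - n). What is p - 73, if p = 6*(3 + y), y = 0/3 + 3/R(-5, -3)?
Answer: -37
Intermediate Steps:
R(n, w) = 1 (R(n, w) = 1 + 0 = 1)
y = 3 (y = 0/3 + 3/1 = 0*(1/3) + 3*1 = 0 + 3 = 3)
p = 36 (p = 6*(3 + 3) = 6*6 = 36)
p - 73 = 36 - 73 = -37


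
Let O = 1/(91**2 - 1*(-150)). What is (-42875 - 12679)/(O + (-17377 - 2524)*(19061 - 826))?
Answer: 234187887/1529782755392 ≈ 0.00015309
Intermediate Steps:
O = 1/8431 (O = 1/(8281 + 150) = 1/8431 ≈ 0.00011861)
(-42875 - 12679)/(O + (-17377 - 2524)*(19061 - 826)) = (-42875 - 12679)/(1/8431 + (-17377 - 2524)*(19061 - 826)) = -55554/(1/8431 - 19901*18235) = -55554/(1/8431 - 362894735) = -55554/(-3059565510784/8431) = -55554*(-8431/3059565510784) = 234187887/1529782755392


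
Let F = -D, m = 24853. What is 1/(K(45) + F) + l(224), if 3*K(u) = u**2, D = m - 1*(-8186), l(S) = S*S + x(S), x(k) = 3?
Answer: 1623993155/32364 ≈ 50179.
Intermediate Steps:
l(S) = 3 + S**2 (l(S) = S*S + 3 = S**2 + 3 = 3 + S**2)
D = 33039 (D = 24853 - 1*(-8186) = 24853 + 8186 = 33039)
K(u) = u**2/3
F = -33039 (F = -1*33039 = -33039)
1/(K(45) + F) + l(224) = 1/((1/3)*45**2 - 33039) + (3 + 224**2) = 1/((1/3)*2025 - 33039) + (3 + 50176) = 1/(675 - 33039) + 50179 = 1/(-32364) + 50179 = -1/32364 + 50179 = 1623993155/32364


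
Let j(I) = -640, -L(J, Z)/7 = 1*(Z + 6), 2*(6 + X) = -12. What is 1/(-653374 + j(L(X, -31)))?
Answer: -1/654014 ≈ -1.5290e-6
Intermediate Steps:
X = -12 (X = -6 + (1/2)*(-12) = -6 - 6 = -12)
L(J, Z) = -42 - 7*Z (L(J, Z) = -7*(Z + 6) = -7*(6 + Z) = -42 - 7*Z)
1/(-653374 + j(L(X, -31))) = 1/(-653374 - 640) = 1/(-654014) = -1/654014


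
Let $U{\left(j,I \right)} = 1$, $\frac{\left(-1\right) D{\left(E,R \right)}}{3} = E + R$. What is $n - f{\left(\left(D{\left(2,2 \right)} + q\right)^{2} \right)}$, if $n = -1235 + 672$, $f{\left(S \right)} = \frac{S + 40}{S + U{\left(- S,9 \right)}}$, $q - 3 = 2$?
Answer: $- \frac{28239}{50} \approx -564.78$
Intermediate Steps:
$D{\left(E,R \right)} = - 3 E - 3 R$ ($D{\left(E,R \right)} = - 3 \left(E + R\right) = - 3 E - 3 R$)
$q = 5$ ($q = 3 + 2 = 5$)
$f{\left(S \right)} = \frac{40 + S}{1 + S}$ ($f{\left(S \right)} = \frac{S + 40}{S + 1} = \frac{40 + S}{1 + S}$)
$n = -563$
$n - f{\left(\left(D{\left(2,2 \right)} + q\right)^{2} \right)} = -563 - \frac{40 + \left(\left(\left(-3\right) 2 - 6\right) + 5\right)^{2}}{1 + \left(\left(\left(-3\right) 2 - 6\right) + 5\right)^{2}} = -563 - \frac{40 + \left(\left(-6 - 6\right) + 5\right)^{2}}{1 + \left(\left(-6 - 6\right) + 5\right)^{2}} = -563 - \frac{40 + \left(-12 + 5\right)^{2}}{1 + \left(-12 + 5\right)^{2}} = -563 - \frac{40 + \left(-7\right)^{2}}{1 + \left(-7\right)^{2}} = -563 - \frac{40 + 49}{1 + 49} = -563 - \frac{1}{50} \cdot 89 = -563 - \frac{89}{50} = - \frac{28239}{50}$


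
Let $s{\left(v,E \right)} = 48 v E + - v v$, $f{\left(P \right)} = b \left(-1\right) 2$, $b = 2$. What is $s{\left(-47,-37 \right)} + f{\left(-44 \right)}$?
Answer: $81259$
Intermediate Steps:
$f{\left(P \right)} = -4$ ($f{\left(P \right)} = 2 \left(-1\right) 2 = \left(-2\right) 2 = -4$)
$s{\left(v,E \right)} = - v^{2} + 48 E v$ ($s{\left(v,E \right)} = 48 E v - v^{2} = - v^{2} + 48 E v$)
$s{\left(-47,-37 \right)} + f{\left(-44 \right)} = - 47 \left(\left(-1\right) \left(-47\right) + 48 \left(-37\right)\right) - 4 = - 47 \left(47 - 1776\right) - 4 = \left(-47\right) \left(-1729\right) - 4 = 81263 - 4 = 81259$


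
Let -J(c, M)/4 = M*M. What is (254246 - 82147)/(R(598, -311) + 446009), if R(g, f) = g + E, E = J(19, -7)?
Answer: 172099/446411 ≈ 0.38552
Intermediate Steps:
J(c, M) = -4*M² (J(c, M) = -4*M*M = -4*M²)
E = -196 (E = -4*(-7)² = -4*49 = -196)
R(g, f) = -196 + g (R(g, f) = g - 196 = -196 + g)
(254246 - 82147)/(R(598, -311) + 446009) = (254246 - 82147)/((-196 + 598) + 446009) = 172099/(402 + 446009) = 172099/446411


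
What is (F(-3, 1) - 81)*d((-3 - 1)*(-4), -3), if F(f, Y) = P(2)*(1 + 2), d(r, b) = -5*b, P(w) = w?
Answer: -1125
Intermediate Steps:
F(f, Y) = 6 (F(f, Y) = 2*(1 + 2) = 2*3 = 6)
(F(-3, 1) - 81)*d((-3 - 1)*(-4), -3) = (6 - 81)*(-5*(-3)) = -75*15 = -1125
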